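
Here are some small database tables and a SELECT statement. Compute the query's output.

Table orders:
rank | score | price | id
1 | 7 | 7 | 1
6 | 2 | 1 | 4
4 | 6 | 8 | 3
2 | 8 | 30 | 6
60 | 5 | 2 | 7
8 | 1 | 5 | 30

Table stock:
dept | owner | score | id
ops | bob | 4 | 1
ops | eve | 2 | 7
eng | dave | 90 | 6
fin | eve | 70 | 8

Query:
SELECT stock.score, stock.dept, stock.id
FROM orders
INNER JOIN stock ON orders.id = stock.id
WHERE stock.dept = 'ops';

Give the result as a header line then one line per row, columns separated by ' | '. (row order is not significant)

After JOIN stock (3 rows):
orders.rank | orders.score | orders.price | orders.id | stock.dept | stock.owner | stock.score | stock.id
1 | 7 | 7 | 1 | ops | bob | 4 | 1
2 | 8 | 30 | 6 | eng | dave | 90 | 6
60 | 5 | 2 | 7 | ops | eve | 2 | 7
After WHERE (2 rows):
orders.rank | orders.score | orders.price | orders.id | stock.dept | stock.owner | stock.score | stock.id
1 | 7 | 7 | 1 | ops | bob | 4 | 1
60 | 5 | 2 | 7 | ops | eve | 2 | 7
After SELECT (2 rows):
stock.score | stock.dept | stock.id
4 | ops | 1
2 | ops | 7

== RESULT ==
stock.score | stock.dept | stock.id
4 | ops | 1
2 | ops | 7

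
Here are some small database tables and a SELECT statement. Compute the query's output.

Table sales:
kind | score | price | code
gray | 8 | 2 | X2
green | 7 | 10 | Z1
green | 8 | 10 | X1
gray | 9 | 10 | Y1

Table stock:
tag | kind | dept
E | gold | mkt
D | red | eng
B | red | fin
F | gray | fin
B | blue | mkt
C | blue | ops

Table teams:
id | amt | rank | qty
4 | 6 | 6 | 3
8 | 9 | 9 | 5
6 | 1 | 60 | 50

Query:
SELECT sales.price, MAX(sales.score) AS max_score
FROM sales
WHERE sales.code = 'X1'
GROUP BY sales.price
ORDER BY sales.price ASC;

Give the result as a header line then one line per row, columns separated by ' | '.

== RESULT ==
sales.price | max_score
10 | 8

Derivation:
After WHERE (1 rows):
sales.kind | sales.score | sales.price | sales.code
green | 8 | 10 | X1
After GROUP BY (1 rows):
sales.price | max_score
10 | 8
After ORDER BY (1 rows):
sales.price | max_score
10 | 8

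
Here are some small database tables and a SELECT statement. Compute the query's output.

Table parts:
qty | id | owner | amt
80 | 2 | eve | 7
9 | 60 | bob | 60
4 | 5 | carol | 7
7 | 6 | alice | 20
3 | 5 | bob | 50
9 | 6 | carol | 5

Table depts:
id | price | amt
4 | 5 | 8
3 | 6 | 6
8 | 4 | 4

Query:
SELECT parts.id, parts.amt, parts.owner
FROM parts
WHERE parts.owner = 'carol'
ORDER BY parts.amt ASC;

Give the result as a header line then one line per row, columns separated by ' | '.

After WHERE (2 rows):
parts.qty | parts.id | parts.owner | parts.amt
4 | 5 | carol | 7
9 | 6 | carol | 5
After SELECT (2 rows):
parts.id | parts.amt | parts.owner
5 | 7 | carol
6 | 5 | carol
After ORDER BY (2 rows):
parts.id | parts.amt | parts.owner
6 | 5 | carol
5 | 7 | carol

== RESULT ==
parts.id | parts.amt | parts.owner
6 | 5 | carol
5 | 7 | carol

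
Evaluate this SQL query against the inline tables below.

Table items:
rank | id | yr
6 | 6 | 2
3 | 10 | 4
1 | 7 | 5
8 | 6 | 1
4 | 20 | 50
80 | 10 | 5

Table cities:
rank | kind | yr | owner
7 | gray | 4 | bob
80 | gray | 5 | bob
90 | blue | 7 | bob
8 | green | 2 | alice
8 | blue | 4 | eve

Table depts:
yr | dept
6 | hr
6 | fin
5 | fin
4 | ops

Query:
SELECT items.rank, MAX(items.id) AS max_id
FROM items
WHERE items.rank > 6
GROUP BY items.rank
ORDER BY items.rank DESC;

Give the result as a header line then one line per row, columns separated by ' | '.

== RESULT ==
items.rank | max_id
80 | 10
8 | 6

Derivation:
After WHERE (2 rows):
items.rank | items.id | items.yr
8 | 6 | 1
80 | 10 | 5
After GROUP BY (2 rows):
items.rank | max_id
8 | 6
80 | 10
After ORDER BY (2 rows):
items.rank | max_id
80 | 10
8 | 6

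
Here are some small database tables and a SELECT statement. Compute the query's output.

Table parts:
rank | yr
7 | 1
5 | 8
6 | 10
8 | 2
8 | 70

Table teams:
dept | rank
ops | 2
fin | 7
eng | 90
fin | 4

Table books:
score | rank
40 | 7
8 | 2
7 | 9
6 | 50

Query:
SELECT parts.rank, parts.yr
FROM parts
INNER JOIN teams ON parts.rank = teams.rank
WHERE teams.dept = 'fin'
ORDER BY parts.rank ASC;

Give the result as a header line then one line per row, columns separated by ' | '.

After JOIN teams (1 rows):
parts.rank | parts.yr | teams.dept | teams.rank
7 | 1 | fin | 7
After WHERE (1 rows):
parts.rank | parts.yr | teams.dept | teams.rank
7 | 1 | fin | 7
After SELECT (1 rows):
parts.rank | parts.yr
7 | 1
After ORDER BY (1 rows):
parts.rank | parts.yr
7 | 1

== RESULT ==
parts.rank | parts.yr
7 | 1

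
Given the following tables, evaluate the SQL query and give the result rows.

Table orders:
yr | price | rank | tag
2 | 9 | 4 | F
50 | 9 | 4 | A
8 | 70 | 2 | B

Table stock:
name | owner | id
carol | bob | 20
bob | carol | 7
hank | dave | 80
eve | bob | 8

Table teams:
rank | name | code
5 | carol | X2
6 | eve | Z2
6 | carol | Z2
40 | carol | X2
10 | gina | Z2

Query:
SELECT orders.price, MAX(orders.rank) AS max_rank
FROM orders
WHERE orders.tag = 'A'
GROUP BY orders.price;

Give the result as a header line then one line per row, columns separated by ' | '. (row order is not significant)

After WHERE (1 rows):
orders.yr | orders.price | orders.rank | orders.tag
50 | 9 | 4 | A
After GROUP BY (1 rows):
orders.price | max_rank
9 | 4

== RESULT ==
orders.price | max_rank
9 | 4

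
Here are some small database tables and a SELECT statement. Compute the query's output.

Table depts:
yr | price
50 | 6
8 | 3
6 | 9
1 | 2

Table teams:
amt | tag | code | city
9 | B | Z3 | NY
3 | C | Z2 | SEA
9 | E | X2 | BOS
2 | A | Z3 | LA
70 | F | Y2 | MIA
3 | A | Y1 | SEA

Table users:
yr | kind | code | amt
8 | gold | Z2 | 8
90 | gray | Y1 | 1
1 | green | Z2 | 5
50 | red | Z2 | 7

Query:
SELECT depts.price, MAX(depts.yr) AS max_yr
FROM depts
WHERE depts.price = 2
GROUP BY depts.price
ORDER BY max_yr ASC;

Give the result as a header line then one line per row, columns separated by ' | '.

After WHERE (1 rows):
depts.yr | depts.price
1 | 2
After GROUP BY (1 rows):
depts.price | max_yr
2 | 1
After ORDER BY (1 rows):
depts.price | max_yr
2 | 1

== RESULT ==
depts.price | max_yr
2 | 1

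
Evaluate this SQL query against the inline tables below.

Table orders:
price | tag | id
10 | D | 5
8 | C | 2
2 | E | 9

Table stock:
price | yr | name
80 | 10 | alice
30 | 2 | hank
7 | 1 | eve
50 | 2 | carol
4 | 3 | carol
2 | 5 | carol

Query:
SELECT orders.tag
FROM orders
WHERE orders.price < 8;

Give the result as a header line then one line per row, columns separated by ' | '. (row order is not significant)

== RESULT ==
orders.tag
E

Derivation:
After WHERE (1 rows):
orders.price | orders.tag | orders.id
2 | E | 9
After SELECT (1 rows):
orders.tag
E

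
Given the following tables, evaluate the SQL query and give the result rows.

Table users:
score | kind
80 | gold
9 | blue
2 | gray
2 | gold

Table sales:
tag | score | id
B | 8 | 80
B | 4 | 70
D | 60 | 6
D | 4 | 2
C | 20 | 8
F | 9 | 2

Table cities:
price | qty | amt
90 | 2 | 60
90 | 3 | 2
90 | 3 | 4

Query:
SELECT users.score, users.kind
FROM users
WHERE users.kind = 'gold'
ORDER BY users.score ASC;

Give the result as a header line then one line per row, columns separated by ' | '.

After WHERE (2 rows):
users.score | users.kind
80 | gold
2 | gold
After SELECT (2 rows):
users.score | users.kind
80 | gold
2 | gold
After ORDER BY (2 rows):
users.score | users.kind
2 | gold
80 | gold

== RESULT ==
users.score | users.kind
2 | gold
80 | gold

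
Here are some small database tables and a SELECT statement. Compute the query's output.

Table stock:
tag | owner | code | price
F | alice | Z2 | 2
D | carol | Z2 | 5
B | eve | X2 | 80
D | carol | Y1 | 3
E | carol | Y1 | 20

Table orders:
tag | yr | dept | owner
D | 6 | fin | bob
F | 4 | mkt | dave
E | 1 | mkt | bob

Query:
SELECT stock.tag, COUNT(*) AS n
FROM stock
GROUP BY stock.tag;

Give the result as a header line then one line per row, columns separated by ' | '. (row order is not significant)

== RESULT ==
stock.tag | n
F | 1
D | 2
B | 1
E | 1

Derivation:
After GROUP BY (4 rows):
stock.tag | n
F | 1
D | 2
B | 1
E | 1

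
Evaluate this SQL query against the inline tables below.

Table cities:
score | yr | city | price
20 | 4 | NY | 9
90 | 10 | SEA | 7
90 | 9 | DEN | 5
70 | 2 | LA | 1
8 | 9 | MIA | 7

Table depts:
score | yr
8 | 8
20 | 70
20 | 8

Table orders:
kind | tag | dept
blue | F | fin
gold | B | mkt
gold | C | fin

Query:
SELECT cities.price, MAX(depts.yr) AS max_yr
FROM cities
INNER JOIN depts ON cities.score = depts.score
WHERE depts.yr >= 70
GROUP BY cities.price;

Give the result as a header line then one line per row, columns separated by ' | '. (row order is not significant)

After JOIN depts (3 rows):
cities.score | cities.yr | cities.city | cities.price | depts.score | depts.yr
20 | 4 | NY | 9 | 20 | 70
20 | 4 | NY | 9 | 20 | 8
8 | 9 | MIA | 7 | 8 | 8
After WHERE (1 rows):
cities.score | cities.yr | cities.city | cities.price | depts.score | depts.yr
20 | 4 | NY | 9 | 20 | 70
After GROUP BY (1 rows):
cities.price | max_yr
9 | 70

== RESULT ==
cities.price | max_yr
9 | 70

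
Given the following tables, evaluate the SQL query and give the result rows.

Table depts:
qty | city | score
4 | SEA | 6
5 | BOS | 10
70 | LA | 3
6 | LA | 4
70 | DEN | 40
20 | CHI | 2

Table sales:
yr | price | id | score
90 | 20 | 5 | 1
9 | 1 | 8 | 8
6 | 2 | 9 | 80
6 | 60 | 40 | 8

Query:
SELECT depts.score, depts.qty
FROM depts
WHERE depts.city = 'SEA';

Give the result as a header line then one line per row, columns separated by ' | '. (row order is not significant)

== RESULT ==
depts.score | depts.qty
6 | 4

Derivation:
After WHERE (1 rows):
depts.qty | depts.city | depts.score
4 | SEA | 6
After SELECT (1 rows):
depts.score | depts.qty
6 | 4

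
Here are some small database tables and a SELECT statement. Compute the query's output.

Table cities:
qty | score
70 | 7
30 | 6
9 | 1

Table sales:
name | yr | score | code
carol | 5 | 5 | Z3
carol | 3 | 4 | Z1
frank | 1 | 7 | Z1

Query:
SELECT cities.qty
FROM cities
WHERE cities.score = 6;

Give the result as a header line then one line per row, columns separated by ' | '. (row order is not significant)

== RESULT ==
cities.qty
30

Derivation:
After WHERE (1 rows):
cities.qty | cities.score
30 | 6
After SELECT (1 rows):
cities.qty
30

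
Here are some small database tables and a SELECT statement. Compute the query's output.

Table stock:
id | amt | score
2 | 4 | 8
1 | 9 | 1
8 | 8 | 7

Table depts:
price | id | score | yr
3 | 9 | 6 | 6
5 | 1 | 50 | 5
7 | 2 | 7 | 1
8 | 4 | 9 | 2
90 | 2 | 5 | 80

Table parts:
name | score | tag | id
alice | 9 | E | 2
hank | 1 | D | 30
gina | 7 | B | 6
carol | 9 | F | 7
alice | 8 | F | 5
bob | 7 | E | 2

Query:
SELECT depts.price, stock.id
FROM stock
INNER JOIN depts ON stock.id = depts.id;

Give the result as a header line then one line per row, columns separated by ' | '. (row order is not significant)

== RESULT ==
depts.price | stock.id
7 | 2
90 | 2
5 | 1

Derivation:
After JOIN depts (3 rows):
stock.id | stock.amt | stock.score | depts.price | depts.id | depts.score | depts.yr
2 | 4 | 8 | 7 | 2 | 7 | 1
2 | 4 | 8 | 90 | 2 | 5 | 80
1 | 9 | 1 | 5 | 1 | 50 | 5
After SELECT (3 rows):
depts.price | stock.id
7 | 2
90 | 2
5 | 1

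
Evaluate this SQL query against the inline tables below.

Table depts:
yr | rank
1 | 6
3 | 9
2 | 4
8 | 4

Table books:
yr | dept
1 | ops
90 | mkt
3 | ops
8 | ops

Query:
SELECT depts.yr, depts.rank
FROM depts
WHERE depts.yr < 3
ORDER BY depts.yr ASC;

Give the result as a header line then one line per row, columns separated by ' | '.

== RESULT ==
depts.yr | depts.rank
1 | 6
2 | 4

Derivation:
After WHERE (2 rows):
depts.yr | depts.rank
1 | 6
2 | 4
After SELECT (2 rows):
depts.yr | depts.rank
1 | 6
2 | 4
After ORDER BY (2 rows):
depts.yr | depts.rank
1 | 6
2 | 4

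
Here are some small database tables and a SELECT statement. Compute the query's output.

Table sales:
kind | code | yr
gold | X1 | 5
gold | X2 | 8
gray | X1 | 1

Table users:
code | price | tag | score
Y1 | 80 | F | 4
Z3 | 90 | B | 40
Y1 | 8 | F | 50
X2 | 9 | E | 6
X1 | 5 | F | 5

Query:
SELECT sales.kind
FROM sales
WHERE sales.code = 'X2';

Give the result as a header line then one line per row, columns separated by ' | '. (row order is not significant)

== RESULT ==
sales.kind
gold

Derivation:
After WHERE (1 rows):
sales.kind | sales.code | sales.yr
gold | X2 | 8
After SELECT (1 rows):
sales.kind
gold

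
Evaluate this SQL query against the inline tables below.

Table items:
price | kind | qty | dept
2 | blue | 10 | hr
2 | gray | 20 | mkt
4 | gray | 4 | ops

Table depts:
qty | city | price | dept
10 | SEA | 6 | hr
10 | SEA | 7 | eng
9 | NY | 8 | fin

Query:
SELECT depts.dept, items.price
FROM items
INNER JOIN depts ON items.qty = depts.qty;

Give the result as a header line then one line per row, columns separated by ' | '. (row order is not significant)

After JOIN depts (2 rows):
items.price | items.kind | items.qty | items.dept | depts.qty | depts.city | depts.price | depts.dept
2 | blue | 10 | hr | 10 | SEA | 6 | hr
2 | blue | 10 | hr | 10 | SEA | 7 | eng
After SELECT (2 rows):
depts.dept | items.price
hr | 2
eng | 2

== RESULT ==
depts.dept | items.price
hr | 2
eng | 2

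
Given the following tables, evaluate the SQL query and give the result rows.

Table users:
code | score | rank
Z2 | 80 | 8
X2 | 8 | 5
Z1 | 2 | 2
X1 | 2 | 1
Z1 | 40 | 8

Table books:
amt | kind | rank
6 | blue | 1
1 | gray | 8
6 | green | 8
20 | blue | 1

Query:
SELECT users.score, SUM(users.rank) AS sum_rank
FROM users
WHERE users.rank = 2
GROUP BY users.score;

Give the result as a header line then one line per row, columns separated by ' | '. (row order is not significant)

After WHERE (1 rows):
users.code | users.score | users.rank
Z1 | 2 | 2
After GROUP BY (1 rows):
users.score | sum_rank
2 | 2

== RESULT ==
users.score | sum_rank
2 | 2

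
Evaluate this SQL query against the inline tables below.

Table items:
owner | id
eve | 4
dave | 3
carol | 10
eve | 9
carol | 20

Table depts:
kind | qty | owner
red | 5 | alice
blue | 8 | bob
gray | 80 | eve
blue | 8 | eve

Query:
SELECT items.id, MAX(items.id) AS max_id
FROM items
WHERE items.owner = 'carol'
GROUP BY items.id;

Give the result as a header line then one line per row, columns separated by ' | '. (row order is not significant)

== RESULT ==
items.id | max_id
10 | 10
20 | 20

Derivation:
After WHERE (2 rows):
items.owner | items.id
carol | 10
carol | 20
After GROUP BY (2 rows):
items.id | max_id
10 | 10
20 | 20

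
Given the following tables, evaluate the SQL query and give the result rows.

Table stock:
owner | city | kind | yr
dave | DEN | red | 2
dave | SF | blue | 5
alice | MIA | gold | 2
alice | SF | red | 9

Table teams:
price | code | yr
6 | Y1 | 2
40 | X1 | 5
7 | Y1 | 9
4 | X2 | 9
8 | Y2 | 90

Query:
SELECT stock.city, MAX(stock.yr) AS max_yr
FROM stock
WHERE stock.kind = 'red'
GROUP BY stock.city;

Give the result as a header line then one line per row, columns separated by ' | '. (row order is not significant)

After WHERE (2 rows):
stock.owner | stock.city | stock.kind | stock.yr
dave | DEN | red | 2
alice | SF | red | 9
After GROUP BY (2 rows):
stock.city | max_yr
DEN | 2
SF | 9

== RESULT ==
stock.city | max_yr
DEN | 2
SF | 9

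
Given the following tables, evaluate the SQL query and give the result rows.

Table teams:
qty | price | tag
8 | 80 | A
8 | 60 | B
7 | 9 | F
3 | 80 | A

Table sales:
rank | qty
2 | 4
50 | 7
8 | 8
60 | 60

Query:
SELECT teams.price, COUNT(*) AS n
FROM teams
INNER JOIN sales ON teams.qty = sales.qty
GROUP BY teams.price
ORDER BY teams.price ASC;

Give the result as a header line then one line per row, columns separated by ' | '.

After JOIN sales (3 rows):
teams.qty | teams.price | teams.tag | sales.rank | sales.qty
8 | 80 | A | 8 | 8
8 | 60 | B | 8 | 8
7 | 9 | F | 50 | 7
After GROUP BY (3 rows):
teams.price | n
80 | 1
60 | 1
9 | 1
After ORDER BY (3 rows):
teams.price | n
9 | 1
60 | 1
80 | 1

== RESULT ==
teams.price | n
9 | 1
60 | 1
80 | 1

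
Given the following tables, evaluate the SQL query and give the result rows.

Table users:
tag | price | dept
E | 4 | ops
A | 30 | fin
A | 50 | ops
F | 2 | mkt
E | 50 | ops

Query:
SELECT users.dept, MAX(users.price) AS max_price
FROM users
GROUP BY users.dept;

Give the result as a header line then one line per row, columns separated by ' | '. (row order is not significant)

After GROUP BY (3 rows):
users.dept | max_price
ops | 50
fin | 30
mkt | 2

== RESULT ==
users.dept | max_price
ops | 50
fin | 30
mkt | 2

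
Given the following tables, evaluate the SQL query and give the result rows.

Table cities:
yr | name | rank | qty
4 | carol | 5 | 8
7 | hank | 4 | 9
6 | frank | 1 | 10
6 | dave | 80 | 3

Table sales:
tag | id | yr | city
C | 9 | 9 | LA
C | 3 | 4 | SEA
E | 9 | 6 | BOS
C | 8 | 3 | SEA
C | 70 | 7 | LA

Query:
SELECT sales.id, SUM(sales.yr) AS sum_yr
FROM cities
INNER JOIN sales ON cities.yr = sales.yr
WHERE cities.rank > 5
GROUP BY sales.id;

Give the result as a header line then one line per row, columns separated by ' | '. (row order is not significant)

== RESULT ==
sales.id | sum_yr
9 | 6

Derivation:
After JOIN sales (4 rows):
cities.yr | cities.name | cities.rank | cities.qty | sales.tag | sales.id | sales.yr | sales.city
4 | carol | 5 | 8 | C | 3 | 4 | SEA
7 | hank | 4 | 9 | C | 70 | 7 | LA
6 | frank | 1 | 10 | E | 9 | 6 | BOS
6 | dave | 80 | 3 | E | 9 | 6 | BOS
After WHERE (1 rows):
cities.yr | cities.name | cities.rank | cities.qty | sales.tag | sales.id | sales.yr | sales.city
6 | dave | 80 | 3 | E | 9 | 6 | BOS
After GROUP BY (1 rows):
sales.id | sum_yr
9 | 6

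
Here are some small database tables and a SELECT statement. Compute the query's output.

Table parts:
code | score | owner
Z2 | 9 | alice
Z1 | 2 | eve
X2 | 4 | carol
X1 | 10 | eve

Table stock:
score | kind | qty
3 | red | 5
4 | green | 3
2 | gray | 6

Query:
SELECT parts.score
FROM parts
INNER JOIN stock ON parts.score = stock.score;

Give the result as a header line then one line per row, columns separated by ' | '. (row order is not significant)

After JOIN stock (2 rows):
parts.code | parts.score | parts.owner | stock.score | stock.kind | stock.qty
Z1 | 2 | eve | 2 | gray | 6
X2 | 4 | carol | 4 | green | 3
After SELECT (2 rows):
parts.score
2
4

== RESULT ==
parts.score
2
4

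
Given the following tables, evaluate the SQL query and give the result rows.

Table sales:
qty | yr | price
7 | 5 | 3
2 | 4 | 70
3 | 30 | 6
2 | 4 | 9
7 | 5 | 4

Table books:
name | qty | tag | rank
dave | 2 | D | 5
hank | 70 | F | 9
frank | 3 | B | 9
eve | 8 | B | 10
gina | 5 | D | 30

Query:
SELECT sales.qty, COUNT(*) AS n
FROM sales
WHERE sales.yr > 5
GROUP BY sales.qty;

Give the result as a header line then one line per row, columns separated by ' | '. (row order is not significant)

After WHERE (1 rows):
sales.qty | sales.yr | sales.price
3 | 30 | 6
After GROUP BY (1 rows):
sales.qty | n
3 | 1

== RESULT ==
sales.qty | n
3 | 1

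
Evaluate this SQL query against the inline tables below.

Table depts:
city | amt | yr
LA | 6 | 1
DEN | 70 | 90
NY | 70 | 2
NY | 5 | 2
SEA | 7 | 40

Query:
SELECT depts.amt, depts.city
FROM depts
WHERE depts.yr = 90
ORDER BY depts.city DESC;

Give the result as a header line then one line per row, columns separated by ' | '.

After WHERE (1 rows):
depts.city | depts.amt | depts.yr
DEN | 70 | 90
After SELECT (1 rows):
depts.amt | depts.city
70 | DEN
After ORDER BY (1 rows):
depts.amt | depts.city
70 | DEN

== RESULT ==
depts.amt | depts.city
70 | DEN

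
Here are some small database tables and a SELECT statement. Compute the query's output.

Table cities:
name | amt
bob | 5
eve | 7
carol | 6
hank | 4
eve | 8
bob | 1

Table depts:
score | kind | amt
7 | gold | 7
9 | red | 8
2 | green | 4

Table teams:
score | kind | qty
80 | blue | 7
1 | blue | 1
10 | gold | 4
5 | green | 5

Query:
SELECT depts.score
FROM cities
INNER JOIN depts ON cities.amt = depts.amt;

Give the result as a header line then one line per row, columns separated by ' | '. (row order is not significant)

== RESULT ==
depts.score
7
2
9

Derivation:
After JOIN depts (3 rows):
cities.name | cities.amt | depts.score | depts.kind | depts.amt
eve | 7 | 7 | gold | 7
hank | 4 | 2 | green | 4
eve | 8 | 9 | red | 8
After SELECT (3 rows):
depts.score
7
2
9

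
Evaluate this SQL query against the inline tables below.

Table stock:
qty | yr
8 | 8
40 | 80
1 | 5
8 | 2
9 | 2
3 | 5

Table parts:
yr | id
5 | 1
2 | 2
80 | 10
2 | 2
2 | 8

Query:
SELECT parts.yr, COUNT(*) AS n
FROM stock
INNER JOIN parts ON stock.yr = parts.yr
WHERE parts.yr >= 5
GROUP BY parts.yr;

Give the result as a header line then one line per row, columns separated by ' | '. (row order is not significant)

After JOIN parts (9 rows):
stock.qty | stock.yr | parts.yr | parts.id
40 | 80 | 80 | 10
1 | 5 | 5 | 1
8 | 2 | 2 | 2
8 | 2 | 2 | 2
8 | 2 | 2 | 8
9 | 2 | 2 | 2
9 | 2 | 2 | 2
9 | 2 | 2 | 8
3 | 5 | 5 | 1
After WHERE (3 rows):
stock.qty | stock.yr | parts.yr | parts.id
40 | 80 | 80 | 10
1 | 5 | 5 | 1
3 | 5 | 5 | 1
After GROUP BY (2 rows):
parts.yr | n
80 | 1
5 | 2

== RESULT ==
parts.yr | n
80 | 1
5 | 2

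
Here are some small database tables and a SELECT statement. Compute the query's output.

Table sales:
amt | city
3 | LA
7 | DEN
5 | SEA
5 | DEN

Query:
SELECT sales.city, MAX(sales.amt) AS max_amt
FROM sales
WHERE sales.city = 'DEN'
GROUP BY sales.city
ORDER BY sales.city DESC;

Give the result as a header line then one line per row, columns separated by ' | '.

After WHERE (2 rows):
sales.amt | sales.city
7 | DEN
5 | DEN
After GROUP BY (1 rows):
sales.city | max_amt
DEN | 7
After ORDER BY (1 rows):
sales.city | max_amt
DEN | 7

== RESULT ==
sales.city | max_amt
DEN | 7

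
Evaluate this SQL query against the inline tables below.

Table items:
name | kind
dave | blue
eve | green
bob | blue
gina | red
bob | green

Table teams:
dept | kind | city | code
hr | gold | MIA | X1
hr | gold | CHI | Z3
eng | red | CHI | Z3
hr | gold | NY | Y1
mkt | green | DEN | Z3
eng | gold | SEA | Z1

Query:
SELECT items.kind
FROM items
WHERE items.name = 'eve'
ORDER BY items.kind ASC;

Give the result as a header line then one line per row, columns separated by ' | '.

After WHERE (1 rows):
items.name | items.kind
eve | green
After SELECT (1 rows):
items.kind
green
After ORDER BY (1 rows):
items.kind
green

== RESULT ==
items.kind
green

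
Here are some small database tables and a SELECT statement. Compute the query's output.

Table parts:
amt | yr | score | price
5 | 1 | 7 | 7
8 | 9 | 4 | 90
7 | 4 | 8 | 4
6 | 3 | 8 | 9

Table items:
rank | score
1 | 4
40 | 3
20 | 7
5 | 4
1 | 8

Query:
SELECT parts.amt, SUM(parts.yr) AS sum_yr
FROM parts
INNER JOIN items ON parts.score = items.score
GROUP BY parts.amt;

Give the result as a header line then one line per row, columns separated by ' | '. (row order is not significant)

== RESULT ==
parts.amt | sum_yr
5 | 1
8 | 18
7 | 4
6 | 3

Derivation:
After JOIN items (5 rows):
parts.amt | parts.yr | parts.score | parts.price | items.rank | items.score
5 | 1 | 7 | 7 | 20 | 7
8 | 9 | 4 | 90 | 1 | 4
8 | 9 | 4 | 90 | 5 | 4
7 | 4 | 8 | 4 | 1 | 8
6 | 3 | 8 | 9 | 1 | 8
After GROUP BY (4 rows):
parts.amt | sum_yr
5 | 1
8 | 18
7 | 4
6 | 3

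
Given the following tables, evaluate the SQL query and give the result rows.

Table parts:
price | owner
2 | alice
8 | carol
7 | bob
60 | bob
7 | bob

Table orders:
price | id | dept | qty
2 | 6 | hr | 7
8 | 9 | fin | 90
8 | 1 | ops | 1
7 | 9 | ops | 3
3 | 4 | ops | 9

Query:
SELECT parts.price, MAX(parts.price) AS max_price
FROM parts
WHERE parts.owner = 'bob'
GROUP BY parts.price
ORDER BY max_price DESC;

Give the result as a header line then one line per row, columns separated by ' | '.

== RESULT ==
parts.price | max_price
60 | 60
7 | 7

Derivation:
After WHERE (3 rows):
parts.price | parts.owner
7 | bob
60 | bob
7 | bob
After GROUP BY (2 rows):
parts.price | max_price
7 | 7
60 | 60
After ORDER BY (2 rows):
parts.price | max_price
60 | 60
7 | 7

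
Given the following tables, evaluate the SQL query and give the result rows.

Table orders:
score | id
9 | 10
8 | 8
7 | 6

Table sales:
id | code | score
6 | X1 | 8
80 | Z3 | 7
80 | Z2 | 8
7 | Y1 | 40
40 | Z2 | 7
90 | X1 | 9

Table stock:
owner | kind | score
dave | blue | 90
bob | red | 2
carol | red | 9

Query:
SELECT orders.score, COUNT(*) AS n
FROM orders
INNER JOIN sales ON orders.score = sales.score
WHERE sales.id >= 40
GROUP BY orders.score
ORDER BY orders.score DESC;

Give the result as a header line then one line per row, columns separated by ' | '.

== RESULT ==
orders.score | n
9 | 1
8 | 1
7 | 2

Derivation:
After JOIN sales (5 rows):
orders.score | orders.id | sales.id | sales.code | sales.score
9 | 10 | 90 | X1 | 9
8 | 8 | 6 | X1 | 8
8 | 8 | 80 | Z2 | 8
7 | 6 | 80 | Z3 | 7
7 | 6 | 40 | Z2 | 7
After WHERE (4 rows):
orders.score | orders.id | sales.id | sales.code | sales.score
9 | 10 | 90 | X1 | 9
8 | 8 | 80 | Z2 | 8
7 | 6 | 80 | Z3 | 7
7 | 6 | 40 | Z2 | 7
After GROUP BY (3 rows):
orders.score | n
9 | 1
8 | 1
7 | 2
After ORDER BY (3 rows):
orders.score | n
9 | 1
8 | 1
7 | 2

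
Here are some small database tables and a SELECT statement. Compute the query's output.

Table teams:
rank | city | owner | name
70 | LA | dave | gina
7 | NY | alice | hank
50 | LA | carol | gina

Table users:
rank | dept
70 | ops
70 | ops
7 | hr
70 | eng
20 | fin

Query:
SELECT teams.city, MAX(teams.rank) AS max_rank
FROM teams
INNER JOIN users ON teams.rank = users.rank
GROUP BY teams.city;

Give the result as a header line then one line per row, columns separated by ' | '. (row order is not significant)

== RESULT ==
teams.city | max_rank
LA | 70
NY | 7

Derivation:
After JOIN users (4 rows):
teams.rank | teams.city | teams.owner | teams.name | users.rank | users.dept
70 | LA | dave | gina | 70 | ops
70 | LA | dave | gina | 70 | ops
70 | LA | dave | gina | 70 | eng
7 | NY | alice | hank | 7 | hr
After GROUP BY (2 rows):
teams.city | max_rank
LA | 70
NY | 7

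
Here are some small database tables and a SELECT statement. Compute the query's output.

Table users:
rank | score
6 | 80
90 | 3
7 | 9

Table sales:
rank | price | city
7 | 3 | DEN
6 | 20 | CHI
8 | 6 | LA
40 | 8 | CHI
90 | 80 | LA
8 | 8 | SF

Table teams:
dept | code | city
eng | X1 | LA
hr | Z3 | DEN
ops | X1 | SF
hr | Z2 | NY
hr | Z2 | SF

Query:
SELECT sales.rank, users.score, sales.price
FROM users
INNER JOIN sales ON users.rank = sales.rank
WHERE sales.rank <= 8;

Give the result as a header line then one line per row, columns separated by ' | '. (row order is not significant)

== RESULT ==
sales.rank | users.score | sales.price
6 | 80 | 20
7 | 9 | 3

Derivation:
After JOIN sales (3 rows):
users.rank | users.score | sales.rank | sales.price | sales.city
6 | 80 | 6 | 20 | CHI
90 | 3 | 90 | 80 | LA
7 | 9 | 7 | 3 | DEN
After WHERE (2 rows):
users.rank | users.score | sales.rank | sales.price | sales.city
6 | 80 | 6 | 20 | CHI
7 | 9 | 7 | 3 | DEN
After SELECT (2 rows):
sales.rank | users.score | sales.price
6 | 80 | 20
7 | 9 | 3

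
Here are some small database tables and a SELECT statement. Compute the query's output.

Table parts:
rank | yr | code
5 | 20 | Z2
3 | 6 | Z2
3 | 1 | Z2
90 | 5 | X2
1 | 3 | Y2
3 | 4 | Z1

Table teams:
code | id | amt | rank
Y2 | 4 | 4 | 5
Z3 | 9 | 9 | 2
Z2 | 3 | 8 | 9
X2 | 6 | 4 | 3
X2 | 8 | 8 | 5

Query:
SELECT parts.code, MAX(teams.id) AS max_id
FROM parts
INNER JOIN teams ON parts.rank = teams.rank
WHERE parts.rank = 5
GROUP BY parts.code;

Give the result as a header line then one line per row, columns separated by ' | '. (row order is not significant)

== RESULT ==
parts.code | max_id
Z2 | 8

Derivation:
After JOIN teams (5 rows):
parts.rank | parts.yr | parts.code | teams.code | teams.id | teams.amt | teams.rank
5 | 20 | Z2 | Y2 | 4 | 4 | 5
5 | 20 | Z2 | X2 | 8 | 8 | 5
3 | 6 | Z2 | X2 | 6 | 4 | 3
3 | 1 | Z2 | X2 | 6 | 4 | 3
3 | 4 | Z1 | X2 | 6 | 4 | 3
After WHERE (2 rows):
parts.rank | parts.yr | parts.code | teams.code | teams.id | teams.amt | teams.rank
5 | 20 | Z2 | Y2 | 4 | 4 | 5
5 | 20 | Z2 | X2 | 8 | 8 | 5
After GROUP BY (1 rows):
parts.code | max_id
Z2 | 8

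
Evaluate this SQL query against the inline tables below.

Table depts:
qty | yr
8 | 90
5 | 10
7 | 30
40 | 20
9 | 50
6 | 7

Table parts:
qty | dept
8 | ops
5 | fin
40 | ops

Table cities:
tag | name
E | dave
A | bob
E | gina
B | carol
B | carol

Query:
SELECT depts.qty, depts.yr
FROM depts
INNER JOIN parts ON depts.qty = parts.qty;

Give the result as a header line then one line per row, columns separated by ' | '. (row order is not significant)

After JOIN parts (3 rows):
depts.qty | depts.yr | parts.qty | parts.dept
8 | 90 | 8 | ops
5 | 10 | 5 | fin
40 | 20 | 40 | ops
After SELECT (3 rows):
depts.qty | depts.yr
8 | 90
5 | 10
40 | 20

== RESULT ==
depts.qty | depts.yr
8 | 90
5 | 10
40 | 20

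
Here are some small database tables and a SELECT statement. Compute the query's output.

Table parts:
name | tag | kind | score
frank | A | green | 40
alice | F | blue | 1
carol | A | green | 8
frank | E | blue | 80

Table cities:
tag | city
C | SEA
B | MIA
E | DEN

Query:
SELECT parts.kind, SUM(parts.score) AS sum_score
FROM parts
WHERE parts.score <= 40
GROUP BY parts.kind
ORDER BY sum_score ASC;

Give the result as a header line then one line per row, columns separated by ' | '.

== RESULT ==
parts.kind | sum_score
blue | 1
green | 48

Derivation:
After WHERE (3 rows):
parts.name | parts.tag | parts.kind | parts.score
frank | A | green | 40
alice | F | blue | 1
carol | A | green | 8
After GROUP BY (2 rows):
parts.kind | sum_score
green | 48
blue | 1
After ORDER BY (2 rows):
parts.kind | sum_score
blue | 1
green | 48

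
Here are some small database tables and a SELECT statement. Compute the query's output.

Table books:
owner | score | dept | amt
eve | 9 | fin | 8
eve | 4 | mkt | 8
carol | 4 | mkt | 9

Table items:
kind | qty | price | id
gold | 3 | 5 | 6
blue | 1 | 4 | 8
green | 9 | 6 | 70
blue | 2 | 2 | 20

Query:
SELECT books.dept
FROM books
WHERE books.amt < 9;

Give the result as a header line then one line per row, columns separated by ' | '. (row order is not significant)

After WHERE (2 rows):
books.owner | books.score | books.dept | books.amt
eve | 9 | fin | 8
eve | 4 | mkt | 8
After SELECT (2 rows):
books.dept
fin
mkt

== RESULT ==
books.dept
fin
mkt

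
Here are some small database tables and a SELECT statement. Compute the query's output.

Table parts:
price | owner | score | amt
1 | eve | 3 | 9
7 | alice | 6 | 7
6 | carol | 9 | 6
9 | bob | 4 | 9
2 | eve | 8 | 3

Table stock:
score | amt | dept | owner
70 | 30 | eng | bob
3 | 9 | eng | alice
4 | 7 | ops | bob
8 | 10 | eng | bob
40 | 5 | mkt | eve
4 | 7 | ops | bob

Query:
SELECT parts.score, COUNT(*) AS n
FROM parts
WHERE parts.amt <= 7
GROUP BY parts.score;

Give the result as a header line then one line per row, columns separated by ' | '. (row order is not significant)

After WHERE (3 rows):
parts.price | parts.owner | parts.score | parts.amt
7 | alice | 6 | 7
6 | carol | 9 | 6
2 | eve | 8 | 3
After GROUP BY (3 rows):
parts.score | n
6 | 1
9 | 1
8 | 1

== RESULT ==
parts.score | n
6 | 1
9 | 1
8 | 1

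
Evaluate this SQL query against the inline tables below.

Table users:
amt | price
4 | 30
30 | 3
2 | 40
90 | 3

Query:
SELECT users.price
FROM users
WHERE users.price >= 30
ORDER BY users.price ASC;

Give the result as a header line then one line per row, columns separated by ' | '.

== RESULT ==
users.price
30
40

Derivation:
After WHERE (2 rows):
users.amt | users.price
4 | 30
2 | 40
After SELECT (2 rows):
users.price
30
40
After ORDER BY (2 rows):
users.price
30
40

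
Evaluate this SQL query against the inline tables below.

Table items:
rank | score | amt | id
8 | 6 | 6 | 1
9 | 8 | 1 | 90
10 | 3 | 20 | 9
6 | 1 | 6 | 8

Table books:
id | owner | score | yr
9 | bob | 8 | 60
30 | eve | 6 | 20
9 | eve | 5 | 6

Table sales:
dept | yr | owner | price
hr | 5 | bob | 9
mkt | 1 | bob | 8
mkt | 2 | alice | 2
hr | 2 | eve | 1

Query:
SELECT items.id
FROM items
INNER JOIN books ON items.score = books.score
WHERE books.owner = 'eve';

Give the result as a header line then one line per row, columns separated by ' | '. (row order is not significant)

After JOIN books (2 rows):
items.rank | items.score | items.amt | items.id | books.id | books.owner | books.score | books.yr
8 | 6 | 6 | 1 | 30 | eve | 6 | 20
9 | 8 | 1 | 90 | 9 | bob | 8 | 60
After WHERE (1 rows):
items.rank | items.score | items.amt | items.id | books.id | books.owner | books.score | books.yr
8 | 6 | 6 | 1 | 30 | eve | 6 | 20
After SELECT (1 rows):
items.id
1

== RESULT ==
items.id
1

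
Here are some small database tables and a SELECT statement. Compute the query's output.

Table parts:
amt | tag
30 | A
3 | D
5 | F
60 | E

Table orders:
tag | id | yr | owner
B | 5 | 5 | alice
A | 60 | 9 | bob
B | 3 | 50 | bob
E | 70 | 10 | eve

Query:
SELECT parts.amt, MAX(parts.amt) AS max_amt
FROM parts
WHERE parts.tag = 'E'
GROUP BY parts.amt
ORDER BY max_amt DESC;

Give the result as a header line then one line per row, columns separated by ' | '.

After WHERE (1 rows):
parts.amt | parts.tag
60 | E
After GROUP BY (1 rows):
parts.amt | max_amt
60 | 60
After ORDER BY (1 rows):
parts.amt | max_amt
60 | 60

== RESULT ==
parts.amt | max_amt
60 | 60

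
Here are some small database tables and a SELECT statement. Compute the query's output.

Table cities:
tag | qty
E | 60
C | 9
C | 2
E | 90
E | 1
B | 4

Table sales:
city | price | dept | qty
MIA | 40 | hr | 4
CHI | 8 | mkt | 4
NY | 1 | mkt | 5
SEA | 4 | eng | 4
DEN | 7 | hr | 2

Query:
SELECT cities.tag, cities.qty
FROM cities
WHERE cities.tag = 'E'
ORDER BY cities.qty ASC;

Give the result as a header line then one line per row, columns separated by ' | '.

== RESULT ==
cities.tag | cities.qty
E | 1
E | 60
E | 90

Derivation:
After WHERE (3 rows):
cities.tag | cities.qty
E | 60
E | 90
E | 1
After SELECT (3 rows):
cities.tag | cities.qty
E | 60
E | 90
E | 1
After ORDER BY (3 rows):
cities.tag | cities.qty
E | 1
E | 60
E | 90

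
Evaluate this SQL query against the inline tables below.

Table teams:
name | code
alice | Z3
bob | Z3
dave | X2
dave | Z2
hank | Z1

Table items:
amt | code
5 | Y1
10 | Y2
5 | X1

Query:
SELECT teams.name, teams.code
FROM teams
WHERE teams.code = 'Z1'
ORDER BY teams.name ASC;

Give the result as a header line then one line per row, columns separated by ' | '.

== RESULT ==
teams.name | teams.code
hank | Z1

Derivation:
After WHERE (1 rows):
teams.name | teams.code
hank | Z1
After SELECT (1 rows):
teams.name | teams.code
hank | Z1
After ORDER BY (1 rows):
teams.name | teams.code
hank | Z1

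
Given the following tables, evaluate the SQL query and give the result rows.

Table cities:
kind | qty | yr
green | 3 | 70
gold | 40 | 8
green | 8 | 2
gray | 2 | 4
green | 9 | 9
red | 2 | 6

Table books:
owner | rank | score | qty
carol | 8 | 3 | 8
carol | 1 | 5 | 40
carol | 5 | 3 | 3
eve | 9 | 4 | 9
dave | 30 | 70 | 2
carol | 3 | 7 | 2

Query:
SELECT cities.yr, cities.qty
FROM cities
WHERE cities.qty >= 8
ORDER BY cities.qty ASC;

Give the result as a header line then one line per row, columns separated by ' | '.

== RESULT ==
cities.yr | cities.qty
2 | 8
9 | 9
8 | 40

Derivation:
After WHERE (3 rows):
cities.kind | cities.qty | cities.yr
gold | 40 | 8
green | 8 | 2
green | 9 | 9
After SELECT (3 rows):
cities.yr | cities.qty
8 | 40
2 | 8
9 | 9
After ORDER BY (3 rows):
cities.yr | cities.qty
2 | 8
9 | 9
8 | 40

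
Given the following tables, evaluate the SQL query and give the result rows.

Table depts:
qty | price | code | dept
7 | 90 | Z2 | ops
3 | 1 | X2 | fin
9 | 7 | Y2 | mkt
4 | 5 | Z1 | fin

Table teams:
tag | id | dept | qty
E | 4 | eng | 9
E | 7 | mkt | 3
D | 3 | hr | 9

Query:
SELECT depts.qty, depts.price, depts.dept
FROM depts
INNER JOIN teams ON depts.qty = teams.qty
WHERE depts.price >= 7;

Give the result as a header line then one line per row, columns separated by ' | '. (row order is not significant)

== RESULT ==
depts.qty | depts.price | depts.dept
9 | 7 | mkt
9 | 7 | mkt

Derivation:
After JOIN teams (3 rows):
depts.qty | depts.price | depts.code | depts.dept | teams.tag | teams.id | teams.dept | teams.qty
3 | 1 | X2 | fin | E | 7 | mkt | 3
9 | 7 | Y2 | mkt | E | 4 | eng | 9
9 | 7 | Y2 | mkt | D | 3 | hr | 9
After WHERE (2 rows):
depts.qty | depts.price | depts.code | depts.dept | teams.tag | teams.id | teams.dept | teams.qty
9 | 7 | Y2 | mkt | E | 4 | eng | 9
9 | 7 | Y2 | mkt | D | 3 | hr | 9
After SELECT (2 rows):
depts.qty | depts.price | depts.dept
9 | 7 | mkt
9 | 7 | mkt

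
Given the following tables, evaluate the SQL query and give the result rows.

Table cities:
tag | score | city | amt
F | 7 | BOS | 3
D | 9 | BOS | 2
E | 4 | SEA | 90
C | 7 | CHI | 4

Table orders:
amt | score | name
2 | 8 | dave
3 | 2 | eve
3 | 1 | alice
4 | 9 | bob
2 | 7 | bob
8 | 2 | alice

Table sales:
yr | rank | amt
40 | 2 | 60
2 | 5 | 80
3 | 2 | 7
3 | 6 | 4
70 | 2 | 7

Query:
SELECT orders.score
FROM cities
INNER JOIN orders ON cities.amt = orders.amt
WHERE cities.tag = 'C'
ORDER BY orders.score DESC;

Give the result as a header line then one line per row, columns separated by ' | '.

After JOIN orders (5 rows):
cities.tag | cities.score | cities.city | cities.amt | orders.amt | orders.score | orders.name
F | 7 | BOS | 3 | 3 | 2 | eve
F | 7 | BOS | 3 | 3 | 1 | alice
D | 9 | BOS | 2 | 2 | 8 | dave
D | 9 | BOS | 2 | 2 | 7 | bob
C | 7 | CHI | 4 | 4 | 9 | bob
After WHERE (1 rows):
cities.tag | cities.score | cities.city | cities.amt | orders.amt | orders.score | orders.name
C | 7 | CHI | 4 | 4 | 9 | bob
After SELECT (1 rows):
orders.score
9
After ORDER BY (1 rows):
orders.score
9

== RESULT ==
orders.score
9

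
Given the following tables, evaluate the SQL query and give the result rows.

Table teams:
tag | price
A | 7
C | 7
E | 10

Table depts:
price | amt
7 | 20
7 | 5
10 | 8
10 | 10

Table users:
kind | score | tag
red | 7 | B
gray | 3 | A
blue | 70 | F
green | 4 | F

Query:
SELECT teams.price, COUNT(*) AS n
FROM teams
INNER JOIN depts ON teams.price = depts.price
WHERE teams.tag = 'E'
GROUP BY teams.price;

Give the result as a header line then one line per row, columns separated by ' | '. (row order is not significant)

After JOIN depts (6 rows):
teams.tag | teams.price | depts.price | depts.amt
A | 7 | 7 | 20
A | 7 | 7 | 5
C | 7 | 7 | 20
C | 7 | 7 | 5
E | 10 | 10 | 8
E | 10 | 10 | 10
After WHERE (2 rows):
teams.tag | teams.price | depts.price | depts.amt
E | 10 | 10 | 8
E | 10 | 10 | 10
After GROUP BY (1 rows):
teams.price | n
10 | 2

== RESULT ==
teams.price | n
10 | 2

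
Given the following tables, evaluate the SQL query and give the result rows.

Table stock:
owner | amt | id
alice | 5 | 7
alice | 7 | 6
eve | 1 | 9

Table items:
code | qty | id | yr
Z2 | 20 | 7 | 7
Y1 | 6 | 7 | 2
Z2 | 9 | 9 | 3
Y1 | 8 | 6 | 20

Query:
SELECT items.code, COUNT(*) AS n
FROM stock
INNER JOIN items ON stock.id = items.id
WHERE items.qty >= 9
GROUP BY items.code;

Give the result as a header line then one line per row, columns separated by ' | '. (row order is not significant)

== RESULT ==
items.code | n
Z2 | 2

Derivation:
After JOIN items (4 rows):
stock.owner | stock.amt | stock.id | items.code | items.qty | items.id | items.yr
alice | 5 | 7 | Z2 | 20 | 7 | 7
alice | 5 | 7 | Y1 | 6 | 7 | 2
alice | 7 | 6 | Y1 | 8 | 6 | 20
eve | 1 | 9 | Z2 | 9 | 9 | 3
After WHERE (2 rows):
stock.owner | stock.amt | stock.id | items.code | items.qty | items.id | items.yr
alice | 5 | 7 | Z2 | 20 | 7 | 7
eve | 1 | 9 | Z2 | 9 | 9 | 3
After GROUP BY (1 rows):
items.code | n
Z2 | 2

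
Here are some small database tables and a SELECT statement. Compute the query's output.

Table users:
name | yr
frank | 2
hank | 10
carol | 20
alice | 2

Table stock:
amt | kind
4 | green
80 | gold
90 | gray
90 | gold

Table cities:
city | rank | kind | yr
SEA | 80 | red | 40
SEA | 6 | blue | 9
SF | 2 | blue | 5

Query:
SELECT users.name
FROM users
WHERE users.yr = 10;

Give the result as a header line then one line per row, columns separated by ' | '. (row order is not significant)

== RESULT ==
users.name
hank

Derivation:
After WHERE (1 rows):
users.name | users.yr
hank | 10
After SELECT (1 rows):
users.name
hank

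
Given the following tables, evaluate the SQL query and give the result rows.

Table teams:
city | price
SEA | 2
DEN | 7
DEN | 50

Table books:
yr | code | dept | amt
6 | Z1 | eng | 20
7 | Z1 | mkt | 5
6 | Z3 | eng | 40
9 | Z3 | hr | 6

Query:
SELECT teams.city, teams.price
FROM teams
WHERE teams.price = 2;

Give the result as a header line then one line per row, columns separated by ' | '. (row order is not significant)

After WHERE (1 rows):
teams.city | teams.price
SEA | 2
After SELECT (1 rows):
teams.city | teams.price
SEA | 2

== RESULT ==
teams.city | teams.price
SEA | 2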